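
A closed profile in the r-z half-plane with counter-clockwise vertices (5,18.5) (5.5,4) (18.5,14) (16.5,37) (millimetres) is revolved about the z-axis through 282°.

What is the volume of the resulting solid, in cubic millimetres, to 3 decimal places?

Volume = 14496.015 mm³

Profile (r,z), 4 vertices: (5,18.5) (5.5,4) (18.5,14) (16.5,37)
edge 0: (5,18.5)→(5.5,4)  cross = 5·4 − 5.5·18.5 = -81.7500; (r_i+r_j)·cross = 10.5·-81.7500 = -858.3750
edge 1: (5.5,4)→(18.5,14)  cross = 5.5·14 − 18.5·4 = 3.0000; (r_i+r_j)·cross = 24·3.0000 = 72.0000
edge 2: (18.5,14)→(16.5,37)  cross = 18.5·37 − 16.5·14 = 453.5000; (r_i+r_j)·cross = 35·453.5000 = 15872.5000
edge 3: (16.5,37)→(5,18.5)  cross = 16.5·18.5 − 5·37 = 120.2500; (r_i+r_j)·cross = 21.5·120.2500 = 2585.3750
Σcross = 495.0000 → A = |Σcross|/2 = 247.5000 mm²
Σ(r_i+r_j)·cross = 17671.5000 → first moment M = |Σ|/6 = 2945.2500
R_c = M/A = 2945.2500/247.5000 = 11.9000 mm
θ = 282° = 4.921828 rad
V = θ·R_c·A = 4.921828·11.9000·247.5000 = 14496.015 mm³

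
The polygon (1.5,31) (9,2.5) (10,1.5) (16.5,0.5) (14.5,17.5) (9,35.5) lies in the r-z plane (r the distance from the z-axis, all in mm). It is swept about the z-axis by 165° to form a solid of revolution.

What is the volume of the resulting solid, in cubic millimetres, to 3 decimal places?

Profile (r,z), 6 vertices: (1.5,31) (9,2.5) (10,1.5) (16.5,0.5) (14.5,17.5) (9,35.5)
edge 0: (1.5,31)→(9,2.5)  cross = 1.5·2.5 − 9·31 = -275.2500; (r_i+r_j)·cross = 10.5·-275.2500 = -2890.1250
edge 1: (9,2.5)→(10,1.5)  cross = 9·1.5 − 10·2.5 = -11.5000; (r_i+r_j)·cross = 19·-11.5000 = -218.5000
edge 2: (10,1.5)→(16.5,0.5)  cross = 10·0.5 − 16.5·1.5 = -19.7500; (r_i+r_j)·cross = 26.5·-19.7500 = -523.3750
edge 3: (16.5,0.5)→(14.5,17.5)  cross = 16.5·17.5 − 14.5·0.5 = 281.5000; (r_i+r_j)·cross = 31·281.5000 = 8726.5000
edge 4: (14.5,17.5)→(9,35.5)  cross = 14.5·35.5 − 9·17.5 = 357.2500; (r_i+r_j)·cross = 23.5·357.2500 = 8395.3750
edge 5: (9,35.5)→(1.5,31)  cross = 9·31 − 1.5·35.5 = 225.7500; (r_i+r_j)·cross = 10.5·225.7500 = 2370.3750
Σcross = 558.0000 → A = |Σcross|/2 = 279.0000 mm²
Σ(r_i+r_j)·cross = 15860.2500 → first moment M = |Σ|/6 = 2643.3750
R_c = M/A = 2643.3750/279.0000 = 9.4745 mm
θ = 165° = 2.879793 rad
V = θ·R_c·A = 2.879793·9.4745·279.0000 = 7612.374 mm³

Volume = 7612.374 mm³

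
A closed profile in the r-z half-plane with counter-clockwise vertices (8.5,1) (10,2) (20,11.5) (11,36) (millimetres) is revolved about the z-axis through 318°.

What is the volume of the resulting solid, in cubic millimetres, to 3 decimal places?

Profile (r,z), 4 vertices: (8.5,1) (10,2) (20,11.5) (11,36)
edge 0: (8.5,1)→(10,2)  cross = 8.5·2 − 10·1 = 7.0000; (r_i+r_j)·cross = 18.5·7.0000 = 129.5000
edge 1: (10,2)→(20,11.5)  cross = 10·11.5 − 20·2 = 75.0000; (r_i+r_j)·cross = 30·75.0000 = 2250.0000
edge 2: (20,11.5)→(11,36)  cross = 20·36 − 11·11.5 = 593.5000; (r_i+r_j)·cross = 31·593.5000 = 18398.5000
edge 3: (11,36)→(8.5,1)  cross = 11·1 − 8.5·36 = -295.0000; (r_i+r_j)·cross = 19.5·-295.0000 = -5752.5000
Σcross = 380.5000 → A = |Σcross|/2 = 190.2500 mm²
Σ(r_i+r_j)·cross = 15025.5000 → first moment M = |Σ|/6 = 2504.2500
R_c = M/A = 2504.2500/190.2500 = 13.1629 mm
θ = 318° = 5.550147 rad
V = θ·R_c·A = 5.550147·13.1629·190.2500 = 13898.956 mm³

Volume = 13898.956 mm³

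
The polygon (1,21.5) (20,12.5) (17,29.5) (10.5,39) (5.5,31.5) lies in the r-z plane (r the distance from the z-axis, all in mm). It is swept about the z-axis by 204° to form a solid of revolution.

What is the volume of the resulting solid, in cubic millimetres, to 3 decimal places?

Volume = 10288.725 mm³

Profile (r,z), 5 vertices: (1,21.5) (20,12.5) (17,29.5) (10.5,39) (5.5,31.5)
edge 0: (1,21.5)→(20,12.5)  cross = 1·12.5 − 20·21.5 = -417.5000; (r_i+r_j)·cross = 21·-417.5000 = -8767.5000
edge 1: (20,12.5)→(17,29.5)  cross = 20·29.5 − 17·12.5 = 377.5000; (r_i+r_j)·cross = 37·377.5000 = 13967.5000
edge 2: (17,29.5)→(10.5,39)  cross = 17·39 − 10.5·29.5 = 353.2500; (r_i+r_j)·cross = 27.5·353.2500 = 9714.3750
edge 3: (10.5,39)→(5.5,31.5)  cross = 10.5·31.5 − 5.5·39 = 116.2500; (r_i+r_j)·cross = 16·116.2500 = 1860.0000
edge 4: (5.5,31.5)→(1,21.5)  cross = 5.5·21.5 − 1·31.5 = 86.7500; (r_i+r_j)·cross = 6.5·86.7500 = 563.8750
Σcross = 516.2500 → A = |Σcross|/2 = 258.1250 mm²
Σ(r_i+r_j)·cross = 17338.2500 → first moment M = |Σ|/6 = 2889.7083
R_c = M/A = 2889.7083/258.1250 = 11.1950 mm
θ = 204° = 3.560472 rad
V = θ·R_c·A = 3.560472·11.1950·258.1250 = 10288.725 mm³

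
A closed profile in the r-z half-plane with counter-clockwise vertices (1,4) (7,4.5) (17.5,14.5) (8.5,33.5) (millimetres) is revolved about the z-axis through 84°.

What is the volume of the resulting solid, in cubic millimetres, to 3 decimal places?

Profile (r,z), 4 vertices: (1,4) (7,4.5) (17.5,14.5) (8.5,33.5)
edge 0: (1,4)→(7,4.5)  cross = 1·4.5 − 7·4 = -23.5000; (r_i+r_j)·cross = 8·-23.5000 = -188.0000
edge 1: (7,4.5)→(17.5,14.5)  cross = 7·14.5 − 17.5·4.5 = 22.7500; (r_i+r_j)·cross = 24.5·22.7500 = 557.3750
edge 2: (17.5,14.5)→(8.5,33.5)  cross = 17.5·33.5 − 8.5·14.5 = 463.0000; (r_i+r_j)·cross = 26·463.0000 = 12038.0000
edge 3: (8.5,33.5)→(1,4)  cross = 8.5·4 − 1·33.5 = 0.5000; (r_i+r_j)·cross = 9.5·0.5000 = 4.7500
Σcross = 462.7500 → A = |Σcross|/2 = 231.3750 mm²
Σ(r_i+r_j)·cross = 12412.1250 → first moment M = |Σ|/6 = 2068.6875
R_c = M/A = 2068.6875/231.3750 = 8.9408 mm
θ = 84° = 1.466077 rad
V = θ·R_c·A = 1.466077·8.9408·231.3750 = 3032.854 mm³

Volume = 3032.854 mm³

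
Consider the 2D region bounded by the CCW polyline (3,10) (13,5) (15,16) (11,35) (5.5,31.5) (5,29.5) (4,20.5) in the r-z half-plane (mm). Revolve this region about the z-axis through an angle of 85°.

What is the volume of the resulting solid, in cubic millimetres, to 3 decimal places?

Volume = 3278.323 mm³

Profile (r,z), 7 vertices: (3,10) (13,5) (15,16) (11,35) (5.5,31.5) (5,29.5) (4,20.5)
edge 0: (3,10)→(13,5)  cross = 3·5 − 13·10 = -115.0000; (r_i+r_j)·cross = 16·-115.0000 = -1840.0000
edge 1: (13,5)→(15,16)  cross = 13·16 − 15·5 = 133.0000; (r_i+r_j)·cross = 28·133.0000 = 3724.0000
edge 2: (15,16)→(11,35)  cross = 15·35 − 11·16 = 349.0000; (r_i+r_j)·cross = 26·349.0000 = 9074.0000
edge 3: (11,35)→(5.5,31.5)  cross = 11·31.5 − 5.5·35 = 154.0000; (r_i+r_j)·cross = 16.5·154.0000 = 2541.0000
edge 4: (5.5,31.5)→(5,29.5)  cross = 5.5·29.5 − 5·31.5 = 4.7500; (r_i+r_j)·cross = 10.5·4.7500 = 49.8750
edge 5: (5,29.5)→(4,20.5)  cross = 5·20.5 − 4·29.5 = -15.5000; (r_i+r_j)·cross = 9·-15.5000 = -139.5000
edge 6: (4,20.5)→(3,10)  cross = 4·10 − 3·20.5 = -21.5000; (r_i+r_j)·cross = 7·-21.5000 = -150.5000
Σcross = 488.7500 → A = |Σcross|/2 = 244.3750 mm²
Σ(r_i+r_j)·cross = 13258.8750 → first moment M = |Σ|/6 = 2209.8125
R_c = M/A = 2209.8125/244.3750 = 9.0427 mm
θ = 85° = 1.483530 rad
V = θ·R_c·A = 1.483530·9.0427·244.3750 = 3278.323 mm³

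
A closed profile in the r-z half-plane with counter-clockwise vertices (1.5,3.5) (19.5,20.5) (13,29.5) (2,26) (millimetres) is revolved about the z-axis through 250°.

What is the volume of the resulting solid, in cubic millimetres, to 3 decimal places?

Volume = 9686.486 mm³

Profile (r,z), 4 vertices: (1.5,3.5) (19.5,20.5) (13,29.5) (2,26)
edge 0: (1.5,3.5)→(19.5,20.5)  cross = 1.5·20.5 − 19.5·3.5 = -37.5000; (r_i+r_j)·cross = 21·-37.5000 = -787.5000
edge 1: (19.5,20.5)→(13,29.5)  cross = 19.5·29.5 − 13·20.5 = 308.7500; (r_i+r_j)·cross = 32.5·308.7500 = 10034.3750
edge 2: (13,29.5)→(2,26)  cross = 13·26 − 2·29.5 = 279.0000; (r_i+r_j)·cross = 15·279.0000 = 4185.0000
edge 3: (2,26)→(1.5,3.5)  cross = 2·3.5 − 1.5·26 = -32.0000; (r_i+r_j)·cross = 3.5·-32.0000 = -112.0000
Σcross = 518.2500 → A = |Σcross|/2 = 259.1250 mm²
Σ(r_i+r_j)·cross = 13319.8750 → first moment M = |Σ|/6 = 2219.9792
R_c = M/A = 2219.9792/259.1250 = 8.5672 mm
θ = 250° = 4.363323 rad
V = θ·R_c·A = 4.363323·8.5672·259.1250 = 9686.486 mm³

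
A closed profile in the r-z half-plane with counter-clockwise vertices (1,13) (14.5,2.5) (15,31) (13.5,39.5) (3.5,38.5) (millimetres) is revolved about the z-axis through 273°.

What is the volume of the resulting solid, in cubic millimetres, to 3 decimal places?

Volume = 16475.707 mm³

Profile (r,z), 5 vertices: (1,13) (14.5,2.5) (15,31) (13.5,39.5) (3.5,38.5)
edge 0: (1,13)→(14.5,2.5)  cross = 1·2.5 − 14.5·13 = -186.0000; (r_i+r_j)·cross = 15.5·-186.0000 = -2883.0000
edge 1: (14.5,2.5)→(15,31)  cross = 14.5·31 − 15·2.5 = 412.0000; (r_i+r_j)·cross = 29.5·412.0000 = 12154.0000
edge 2: (15,31)→(13.5,39.5)  cross = 15·39.5 − 13.5·31 = 174.0000; (r_i+r_j)·cross = 28.5·174.0000 = 4959.0000
edge 3: (13.5,39.5)→(3.5,38.5)  cross = 13.5·38.5 − 3.5·39.5 = 381.5000; (r_i+r_j)·cross = 17·381.5000 = 6485.5000
edge 4: (3.5,38.5)→(1,13)  cross = 3.5·13 − 1·38.5 = 7.0000; (r_i+r_j)·cross = 4.5·7.0000 = 31.5000
Σcross = 788.5000 → A = |Σcross|/2 = 394.2500 mm²
Σ(r_i+r_j)·cross = 20747.0000 → first moment M = |Σ|/6 = 3457.8333
R_c = M/A = 3457.8333/394.2500 = 8.7707 mm
θ = 273° = 4.764749 rad
V = θ·R_c·A = 4.764749·8.7707·394.2500 = 16475.707 mm³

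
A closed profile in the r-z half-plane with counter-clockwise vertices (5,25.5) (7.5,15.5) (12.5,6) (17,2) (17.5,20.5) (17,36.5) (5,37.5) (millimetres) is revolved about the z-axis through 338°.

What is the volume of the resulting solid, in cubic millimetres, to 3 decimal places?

Profile (r,z), 7 vertices: (5,25.5) (7.5,15.5) (12.5,6) (17,2) (17.5,20.5) (17,36.5) (5,37.5)
edge 0: (5,25.5)→(7.5,15.5)  cross = 5·15.5 − 7.5·25.5 = -113.7500; (r_i+r_j)·cross = 12.5·-113.7500 = -1421.8750
edge 1: (7.5,15.5)→(12.5,6)  cross = 7.5·6 − 12.5·15.5 = -148.7500; (r_i+r_j)·cross = 20·-148.7500 = -2975.0000
edge 2: (12.5,6)→(17,2)  cross = 12.5·2 − 17·6 = -77.0000; (r_i+r_j)·cross = 29.5·-77.0000 = -2271.5000
edge 3: (17,2)→(17.5,20.5)  cross = 17·20.5 − 17.5·2 = 313.5000; (r_i+r_j)·cross = 34.5·313.5000 = 10815.7500
edge 4: (17.5,20.5)→(17,36.5)  cross = 17.5·36.5 − 17·20.5 = 290.2500; (r_i+r_j)·cross = 34.5·290.2500 = 10013.6250
edge 5: (17,36.5)→(5,37.5)  cross = 17·37.5 − 5·36.5 = 455.0000; (r_i+r_j)·cross = 22·455.0000 = 10010.0000
edge 6: (5,37.5)→(5,25.5)  cross = 5·25.5 − 5·37.5 = -60.0000; (r_i+r_j)·cross = 10·-60.0000 = -600.0000
Σcross = 659.2500 → A = |Σcross|/2 = 329.6250 mm²
Σ(r_i+r_j)·cross = 23571.0000 → first moment M = |Σ|/6 = 3928.5000
R_c = M/A = 3928.5000/329.6250 = 11.9181 mm
θ = 338° = 5.899213 rad
V = θ·R_c·A = 5.899213·11.9181·329.6250 = 23175.058 mm³

Volume = 23175.058 mm³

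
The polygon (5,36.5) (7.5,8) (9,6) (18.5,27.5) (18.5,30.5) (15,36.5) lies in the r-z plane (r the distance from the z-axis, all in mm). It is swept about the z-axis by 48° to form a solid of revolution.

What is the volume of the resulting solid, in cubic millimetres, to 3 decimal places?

Profile (r,z), 6 vertices: (5,36.5) (7.5,8) (9,6) (18.5,27.5) (18.5,30.5) (15,36.5)
edge 0: (5,36.5)→(7.5,8)  cross = 5·8 − 7.5·36.5 = -233.7500; (r_i+r_j)·cross = 12.5·-233.7500 = -2921.8750
edge 1: (7.5,8)→(9,6)  cross = 7.5·6 − 9·8 = -27.0000; (r_i+r_j)·cross = 16.5·-27.0000 = -445.5000
edge 2: (9,6)→(18.5,27.5)  cross = 9·27.5 − 18.5·6 = 136.5000; (r_i+r_j)·cross = 27.5·136.5000 = 3753.7500
edge 3: (18.5,27.5)→(18.5,30.5)  cross = 18.5·30.5 − 18.5·27.5 = 55.5000; (r_i+r_j)·cross = 37·55.5000 = 2053.5000
edge 4: (18.5,30.5)→(15,36.5)  cross = 18.5·36.5 − 15·30.5 = 217.7500; (r_i+r_j)·cross = 33.5·217.7500 = 7294.6250
edge 5: (15,36.5)→(5,36.5)  cross = 15·36.5 − 5·36.5 = 365.0000; (r_i+r_j)·cross = 20·365.0000 = 7300.0000
Σcross = 514.0000 → A = |Σcross|/2 = 257.0000 mm²
Σ(r_i+r_j)·cross = 17034.5000 → first moment M = |Σ|/6 = 2839.0833
R_c = M/A = 2839.0833/257.0000 = 11.0470 mm
θ = 48° = 0.837758 rad
V = θ·R_c·A = 0.837758·11.0470·257.0000 = 2378.465 mm³

Volume = 2378.465 mm³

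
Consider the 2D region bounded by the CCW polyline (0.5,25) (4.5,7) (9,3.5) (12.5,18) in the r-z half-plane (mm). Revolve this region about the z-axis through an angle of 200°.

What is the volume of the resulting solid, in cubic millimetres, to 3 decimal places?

Profile (r,z), 4 vertices: (0.5,25) (4.5,7) (9,3.5) (12.5,18)
edge 0: (0.5,25)→(4.5,7)  cross = 0.5·7 − 4.5·25 = -109.0000; (r_i+r_j)·cross = 5·-109.0000 = -545.0000
edge 1: (4.5,7)→(9,3.5)  cross = 4.5·3.5 − 9·7 = -47.2500; (r_i+r_j)·cross = 13.5·-47.2500 = -637.8750
edge 2: (9,3.5)→(12.5,18)  cross = 9·18 − 12.5·3.5 = 118.2500; (r_i+r_j)·cross = 21.5·118.2500 = 2542.3750
edge 3: (12.5,18)→(0.5,25)  cross = 12.5·25 − 0.5·18 = 303.5000; (r_i+r_j)·cross = 13·303.5000 = 3945.5000
Σcross = 265.5000 → A = |Σcross|/2 = 132.7500 mm²
Σ(r_i+r_j)·cross = 5305.0000 → first moment M = |Σ|/6 = 884.1667
R_c = M/A = 884.1667/132.7500 = 6.6604 mm
θ = 200° = 3.490659 rad
V = θ·R_c·A = 3.490659·6.6604·132.7500 = 3086.324 mm³

Volume = 3086.324 mm³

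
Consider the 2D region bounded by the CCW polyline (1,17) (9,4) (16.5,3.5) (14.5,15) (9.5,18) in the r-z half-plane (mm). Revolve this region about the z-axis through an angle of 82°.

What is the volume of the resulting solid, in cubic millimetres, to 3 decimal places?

Volume = 1927.369 mm³

Profile (r,z), 5 vertices: (1,17) (9,4) (16.5,3.5) (14.5,15) (9.5,18)
edge 0: (1,17)→(9,4)  cross = 1·4 − 9·17 = -149.0000; (r_i+r_j)·cross = 10·-149.0000 = -1490.0000
edge 1: (9,4)→(16.5,3.5)  cross = 9·3.5 − 16.5·4 = -34.5000; (r_i+r_j)·cross = 25.5·-34.5000 = -879.7500
edge 2: (16.5,3.5)→(14.5,15)  cross = 16.5·15 − 14.5·3.5 = 196.7500; (r_i+r_j)·cross = 31·196.7500 = 6099.2500
edge 3: (14.5,15)→(9.5,18)  cross = 14.5·18 − 9.5·15 = 118.5000; (r_i+r_j)·cross = 24·118.5000 = 2844.0000
edge 4: (9.5,18)→(1,17)  cross = 9.5·17 − 1·18 = 143.5000; (r_i+r_j)·cross = 10.5·143.5000 = 1506.7500
Σcross = 275.2500 → A = |Σcross|/2 = 137.6250 mm²
Σ(r_i+r_j)·cross = 8080.2500 → first moment M = |Σ|/6 = 1346.7083
R_c = M/A = 1346.7083/137.6250 = 9.7853 mm
θ = 82° = 1.431170 rad
V = θ·R_c·A = 1.431170·9.7853·137.6250 = 1927.369 mm³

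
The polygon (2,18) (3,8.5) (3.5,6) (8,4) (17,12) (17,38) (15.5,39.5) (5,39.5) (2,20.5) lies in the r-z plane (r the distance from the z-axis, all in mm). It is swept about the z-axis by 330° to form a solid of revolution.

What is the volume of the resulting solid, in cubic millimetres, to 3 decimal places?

Volume = 25345.780 mm³

Profile (r,z), 9 vertices: (2,18) (3,8.5) (3.5,6) (8,4) (17,12) (17,38) (15.5,39.5) (5,39.5) (2,20.5)
edge 0: (2,18)→(3,8.5)  cross = 2·8.5 − 3·18 = -37.0000; (r_i+r_j)·cross = 5·-37.0000 = -185.0000
edge 1: (3,8.5)→(3.5,6)  cross = 3·6 − 3.5·8.5 = -11.7500; (r_i+r_j)·cross = 6.5·-11.7500 = -76.3750
edge 2: (3.5,6)→(8,4)  cross = 3.5·4 − 8·6 = -34.0000; (r_i+r_j)·cross = 11.5·-34.0000 = -391.0000
edge 3: (8,4)→(17,12)  cross = 8·12 − 17·4 = 28.0000; (r_i+r_j)·cross = 25·28.0000 = 700.0000
edge 4: (17,12)→(17,38)  cross = 17·38 − 17·12 = 442.0000; (r_i+r_j)·cross = 34·442.0000 = 15028.0000
edge 5: (17,38)→(15.5,39.5)  cross = 17·39.5 − 15.5·38 = 82.5000; (r_i+r_j)·cross = 32.5·82.5000 = 2681.2500
edge 6: (15.5,39.5)→(5,39.5)  cross = 15.5·39.5 − 5·39.5 = 414.7500; (r_i+r_j)·cross = 20.5·414.7500 = 8502.3750
edge 7: (5,39.5)→(2,20.5)  cross = 5·20.5 − 2·39.5 = 23.5000; (r_i+r_j)·cross = 7·23.5000 = 164.5000
edge 8: (2,20.5)→(2,18)  cross = 2·18 − 2·20.5 = -5.0000; (r_i+r_j)·cross = 4·-5.0000 = -20.0000
Σcross = 903.0000 → A = |Σcross|/2 = 451.5000 mm²
Σ(r_i+r_j)·cross = 26403.7500 → first moment M = |Σ|/6 = 4400.6250
R_c = M/A = 4400.6250/451.5000 = 9.7467 mm
θ = 330° = 5.759587 rad
V = θ·R_c·A = 5.759587·9.7467·451.5000 = 25345.780 mm³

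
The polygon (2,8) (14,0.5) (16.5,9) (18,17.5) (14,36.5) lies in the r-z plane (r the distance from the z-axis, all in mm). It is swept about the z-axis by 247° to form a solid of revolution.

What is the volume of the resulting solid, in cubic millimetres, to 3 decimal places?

Volume = 14367.183 mm³

Profile (r,z), 5 vertices: (2,8) (14,0.5) (16.5,9) (18,17.5) (14,36.5)
edge 0: (2,8)→(14,0.5)  cross = 2·0.5 − 14·8 = -111.0000; (r_i+r_j)·cross = 16·-111.0000 = -1776.0000
edge 1: (14,0.5)→(16.5,9)  cross = 14·9 − 16.5·0.5 = 117.7500; (r_i+r_j)·cross = 30.5·117.7500 = 3591.3750
edge 2: (16.5,9)→(18,17.5)  cross = 16.5·17.5 − 18·9 = 126.7500; (r_i+r_j)·cross = 34.5·126.7500 = 4372.8750
edge 3: (18,17.5)→(14,36.5)  cross = 18·36.5 − 14·17.5 = 412.0000; (r_i+r_j)·cross = 32·412.0000 = 13184.0000
edge 4: (14,36.5)→(2,8)  cross = 14·8 − 2·36.5 = 39.0000; (r_i+r_j)·cross = 16·39.0000 = 624.0000
Σcross = 584.5000 → A = |Σcross|/2 = 292.2500 mm²
Σ(r_i+r_j)·cross = 19996.2500 → first moment M = |Σ|/6 = 3332.7083
R_c = M/A = 3332.7083/292.2500 = 11.4036 mm
θ = 247° = 4.310963 rad
V = θ·R_c·A = 4.310963·11.4036·292.2500 = 14367.183 mm³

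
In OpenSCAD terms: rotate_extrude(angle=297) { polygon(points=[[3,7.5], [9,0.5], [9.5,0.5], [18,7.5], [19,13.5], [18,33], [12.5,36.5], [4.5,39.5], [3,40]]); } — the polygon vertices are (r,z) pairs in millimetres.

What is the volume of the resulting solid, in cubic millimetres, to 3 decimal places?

Profile (r,z), 9 vertices: (3,7.5) (9,0.5) (9.5,0.5) (18,7.5) (19,13.5) (18,33) (12.5,36.5) (4.5,39.5) (3,40)
edge 0: (3,7.5)→(9,0.5)  cross = 3·0.5 − 9·7.5 = -66.0000; (r_i+r_j)·cross = 12·-66.0000 = -792.0000
edge 1: (9,0.5)→(9.5,0.5)  cross = 9·0.5 − 9.5·0.5 = -0.2500; (r_i+r_j)·cross = 18.5·-0.2500 = -4.6250
edge 2: (9.5,0.5)→(18,7.5)  cross = 9.5·7.5 − 18·0.5 = 62.2500; (r_i+r_j)·cross = 27.5·62.2500 = 1711.8750
edge 3: (18,7.5)→(19,13.5)  cross = 18·13.5 − 19·7.5 = 100.5000; (r_i+r_j)·cross = 37·100.5000 = 3718.5000
edge 4: (19,13.5)→(18,33)  cross = 19·33 − 18·13.5 = 384.0000; (r_i+r_j)·cross = 37·384.0000 = 14208.0000
edge 5: (18,33)→(12.5,36.5)  cross = 18·36.5 − 12.5·33 = 244.5000; (r_i+r_j)·cross = 30.5·244.5000 = 7457.2500
edge 6: (12.5,36.5)→(4.5,39.5)  cross = 12.5·39.5 − 4.5·36.5 = 329.5000; (r_i+r_j)·cross = 17·329.5000 = 5601.5000
edge 7: (4.5,39.5)→(3,40)  cross = 4.5·40 − 3·39.5 = 61.5000; (r_i+r_j)·cross = 7.5·61.5000 = 461.2500
edge 8: (3,40)→(3,7.5)  cross = 3·7.5 − 3·40 = -97.5000; (r_i+r_j)·cross = 6·-97.5000 = -585.0000
Σcross = 1018.5000 → A = |Σcross|/2 = 509.2500 mm²
Σ(r_i+r_j)·cross = 31776.7500 → first moment M = |Σ|/6 = 5296.1250
R_c = M/A = 5296.1250/509.2500 = 10.3999 mm
θ = 297° = 5.183628 rad
V = θ·R_c·A = 5.183628·10.3999·509.2500 = 27453.141 mm³

Volume = 27453.141 mm³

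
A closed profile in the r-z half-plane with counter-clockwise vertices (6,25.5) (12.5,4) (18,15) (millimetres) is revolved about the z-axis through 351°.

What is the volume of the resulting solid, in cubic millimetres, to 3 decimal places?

Volume = 7071.440 mm³

Profile (r,z), 3 vertices: (6,25.5) (12.5,4) (18,15)
edge 0: (6,25.5)→(12.5,4)  cross = 6·4 − 12.5·25.5 = -294.7500; (r_i+r_j)·cross = 18.5·-294.7500 = -5452.8750
edge 1: (12.5,4)→(18,15)  cross = 12.5·15 − 18·4 = 115.5000; (r_i+r_j)·cross = 30.5·115.5000 = 3522.7500
edge 2: (18,15)→(6,25.5)  cross = 18·25.5 − 6·15 = 369.0000; (r_i+r_j)·cross = 24·369.0000 = 8856.0000
Σcross = 189.7500 → A = |Σcross|/2 = 94.8750 mm²
Σ(r_i+r_j)·cross = 6925.8750 → first moment M = |Σ|/6 = 1154.3125
R_c = M/A = 1154.3125/94.8750 = 12.1667 mm
θ = 351° = 6.126106 rad
V = θ·R_c·A = 6.126106·12.1667·94.8750 = 7071.440 mm³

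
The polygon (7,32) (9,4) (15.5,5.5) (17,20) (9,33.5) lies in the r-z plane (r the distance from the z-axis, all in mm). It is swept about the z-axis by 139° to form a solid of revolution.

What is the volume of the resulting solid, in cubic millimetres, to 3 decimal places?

Profile (r,z), 5 vertices: (7,32) (9,4) (15.5,5.5) (17,20) (9,33.5)
edge 0: (7,32)→(9,4)  cross = 7·4 − 9·32 = -260.0000; (r_i+r_j)·cross = 16·-260.0000 = -4160.0000
edge 1: (9,4)→(15.5,5.5)  cross = 9·5.5 − 15.5·4 = -12.5000; (r_i+r_j)·cross = 24.5·-12.5000 = -306.2500
edge 2: (15.5,5.5)→(17,20)  cross = 15.5·20 − 17·5.5 = 216.5000; (r_i+r_j)·cross = 32.5·216.5000 = 7036.2500
edge 3: (17,20)→(9,33.5)  cross = 17·33.5 − 9·20 = 389.5000; (r_i+r_j)·cross = 26·389.5000 = 10127.0000
edge 4: (9,33.5)→(7,32)  cross = 9·32 − 7·33.5 = 53.5000; (r_i+r_j)·cross = 16·53.5000 = 856.0000
Σcross = 387.0000 → A = |Σcross|/2 = 193.5000 mm²
Σ(r_i+r_j)·cross = 13553.0000 → first moment M = |Σ|/6 = 2258.8333
R_c = M/A = 2258.8333/193.5000 = 11.6736 mm
θ = 139° = 2.426008 rad
V = θ·R_c·A = 2.426008·11.6736·193.5000 = 5479.947 mm³

Volume = 5479.947 mm³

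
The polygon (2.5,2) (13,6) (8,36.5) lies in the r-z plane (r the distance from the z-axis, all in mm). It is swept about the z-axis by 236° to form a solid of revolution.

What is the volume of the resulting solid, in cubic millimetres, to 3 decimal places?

Volume = 5489.138 mm³

Profile (r,z), 3 vertices: (2.5,2) (13,6) (8,36.5)
edge 0: (2.5,2)→(13,6)  cross = 2.5·6 − 13·2 = -11.0000; (r_i+r_j)·cross = 15.5·-11.0000 = -170.5000
edge 1: (13,6)→(8,36.5)  cross = 13·36.5 − 8·6 = 426.5000; (r_i+r_j)·cross = 21·426.5000 = 8956.5000
edge 2: (8,36.5)→(2.5,2)  cross = 8·2 − 2.5·36.5 = -75.2500; (r_i+r_j)·cross = 10.5·-75.2500 = -790.1250
Σcross = 340.2500 → A = |Σcross|/2 = 170.1250 mm²
Σ(r_i+r_j)·cross = 7995.8750 → first moment M = |Σ|/6 = 1332.6458
R_c = M/A = 1332.6458/170.1250 = 7.8333 mm
θ = 236° = 4.118977 rad
V = θ·R_c·A = 4.118977·7.8333·170.1250 = 5489.138 mm³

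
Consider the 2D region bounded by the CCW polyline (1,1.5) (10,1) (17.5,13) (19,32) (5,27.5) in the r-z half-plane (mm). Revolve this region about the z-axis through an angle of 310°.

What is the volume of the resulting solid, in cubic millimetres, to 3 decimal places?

Profile (r,z), 5 vertices: (1,1.5) (10,1) (17.5,13) (19,32) (5,27.5)
edge 0: (1,1.5)→(10,1)  cross = 1·1 − 10·1.5 = -14.0000; (r_i+r_j)·cross = 11·-14.0000 = -154.0000
edge 1: (10,1)→(17.5,13)  cross = 10·13 − 17.5·1 = 112.5000; (r_i+r_j)·cross = 27.5·112.5000 = 3093.7500
edge 2: (17.5,13)→(19,32)  cross = 17.5·32 − 19·13 = 313.0000; (r_i+r_j)·cross = 36.5·313.0000 = 11424.5000
edge 3: (19,32)→(5,27.5)  cross = 19·27.5 − 5·32 = 362.5000; (r_i+r_j)·cross = 24·362.5000 = 8700.0000
edge 4: (5,27.5)→(1,1.5)  cross = 5·1.5 − 1·27.5 = -20.0000; (r_i+r_j)·cross = 6·-20.0000 = -120.0000
Σcross = 754.0000 → A = |Σcross|/2 = 377.0000 mm²
Σ(r_i+r_j)·cross = 22944.2500 → first moment M = |Σ|/6 = 3824.0417
R_c = M/A = 3824.0417/377.0000 = 10.1433 mm
θ = 310° = 5.410521 rad
V = θ·R_c·A = 5.410521·10.1433·377.0000 = 20690.057 mm³

Volume = 20690.057 mm³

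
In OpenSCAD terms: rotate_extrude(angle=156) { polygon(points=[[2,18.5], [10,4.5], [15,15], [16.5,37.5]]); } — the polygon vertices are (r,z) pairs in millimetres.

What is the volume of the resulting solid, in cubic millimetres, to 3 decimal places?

Profile (r,z), 4 vertices: (2,18.5) (10,4.5) (15,15) (16.5,37.5)
edge 0: (2,18.5)→(10,4.5)  cross = 2·4.5 − 10·18.5 = -176.0000; (r_i+r_j)·cross = 12·-176.0000 = -2112.0000
edge 1: (10,4.5)→(15,15)  cross = 10·15 − 15·4.5 = 82.5000; (r_i+r_j)·cross = 25·82.5000 = 2062.5000
edge 2: (15,15)→(16.5,37.5)  cross = 15·37.5 − 16.5·15 = 315.0000; (r_i+r_j)·cross = 31.5·315.0000 = 9922.5000
edge 3: (16.5,37.5)→(2,18.5)  cross = 16.5·18.5 − 2·37.5 = 230.2500; (r_i+r_j)·cross = 18.5·230.2500 = 4259.6250
Σcross = 451.7500 → A = |Σcross|/2 = 225.8750 mm²
Σ(r_i+r_j)·cross = 14132.6250 → first moment M = |Σ|/6 = 2355.4375
R_c = M/A = 2355.4375/225.8750 = 10.4281 mm
θ = 156° = 2.722714 rad
V = θ·R_c·A = 2.722714·10.4281·225.8750 = 6413.182 mm³

Volume = 6413.182 mm³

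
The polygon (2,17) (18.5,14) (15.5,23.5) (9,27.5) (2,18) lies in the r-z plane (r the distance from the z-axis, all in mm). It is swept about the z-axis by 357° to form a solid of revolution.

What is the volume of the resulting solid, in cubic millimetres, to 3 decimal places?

Volume = 8266.877 mm³

Profile (r,z), 5 vertices: (2,17) (18.5,14) (15.5,23.5) (9,27.5) (2,18)
edge 0: (2,17)→(18.5,14)  cross = 2·14 − 18.5·17 = -286.5000; (r_i+r_j)·cross = 20.5·-286.5000 = -5873.2500
edge 1: (18.5,14)→(15.5,23.5)  cross = 18.5·23.5 − 15.5·14 = 217.7500; (r_i+r_j)·cross = 34·217.7500 = 7403.5000
edge 2: (15.5,23.5)→(9,27.5)  cross = 15.5·27.5 − 9·23.5 = 214.7500; (r_i+r_j)·cross = 24.5·214.7500 = 5261.3750
edge 3: (9,27.5)→(2,18)  cross = 9·18 − 2·27.5 = 107.0000; (r_i+r_j)·cross = 11·107.0000 = 1177.0000
edge 4: (2,18)→(2,17)  cross = 2·17 − 2·18 = -2.0000; (r_i+r_j)·cross = 4·-2.0000 = -8.0000
Σcross = 251.0000 → A = |Σcross|/2 = 125.5000 mm²
Σ(r_i+r_j)·cross = 7960.6250 → first moment M = |Σ|/6 = 1326.7708
R_c = M/A = 1326.7708/125.5000 = 10.5719 mm
θ = 357° = 6.230825 rad
V = θ·R_c·A = 6.230825·10.5719·125.5000 = 8266.877 mm³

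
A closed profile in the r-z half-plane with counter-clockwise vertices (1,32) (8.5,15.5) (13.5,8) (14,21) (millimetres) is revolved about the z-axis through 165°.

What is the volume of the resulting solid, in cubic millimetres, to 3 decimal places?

Profile (r,z), 4 vertices: (1,32) (8.5,15.5) (13.5,8) (14,21)
edge 0: (1,32)→(8.5,15.5)  cross = 1·15.5 − 8.5·32 = -256.5000; (r_i+r_j)·cross = 9.5·-256.5000 = -2436.7500
edge 1: (8.5,15.5)→(13.5,8)  cross = 8.5·8 − 13.5·15.5 = -141.2500; (r_i+r_j)·cross = 22·-141.2500 = -3107.5000
edge 2: (13.5,8)→(14,21)  cross = 13.5·21 − 14·8 = 171.5000; (r_i+r_j)·cross = 27.5·171.5000 = 4716.2500
edge 3: (14,21)→(1,32)  cross = 14·32 − 1·21 = 427.0000; (r_i+r_j)·cross = 15·427.0000 = 6405.0000
Σcross = 200.7500 → A = |Σcross|/2 = 100.3750 mm²
Σ(r_i+r_j)·cross = 5577.0000 → first moment M = |Σ|/6 = 929.5000
R_c = M/A = 929.5000/100.3750 = 9.2603 mm
θ = 165° = 2.879793 rad
V = θ·R_c·A = 2.879793·9.2603·100.3750 = 2676.768 mm³

Volume = 2676.768 mm³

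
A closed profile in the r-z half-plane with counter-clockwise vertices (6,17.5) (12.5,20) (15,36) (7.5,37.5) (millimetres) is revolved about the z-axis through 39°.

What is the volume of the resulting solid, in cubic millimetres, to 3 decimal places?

Profile (r,z), 4 vertices: (6,17.5) (12.5,20) (15,36) (7.5,37.5)
edge 0: (6,17.5)→(12.5,20)  cross = 6·20 − 12.5·17.5 = -98.7500; (r_i+r_j)·cross = 18.5·-98.7500 = -1826.8750
edge 1: (12.5,20)→(15,36)  cross = 12.5·36 − 15·20 = 150.0000; (r_i+r_j)·cross = 27.5·150.0000 = 4125.0000
edge 2: (15,36)→(7.5,37.5)  cross = 15·37.5 − 7.5·36 = 292.5000; (r_i+r_j)·cross = 22.5·292.5000 = 6581.2500
edge 3: (7.5,37.5)→(6,17.5)  cross = 7.5·17.5 − 6·37.5 = -93.7500; (r_i+r_j)·cross = 13.5·-93.7500 = -1265.6250
Σcross = 250.0000 → A = |Σcross|/2 = 125.0000 mm²
Σ(r_i+r_j)·cross = 7613.7500 → first moment M = |Σ|/6 = 1268.9583
R_c = M/A = 1268.9583/125.0000 = 10.1517 mm
θ = 39° = 0.680678 rad
V = θ·R_c·A = 0.680678·10.1517·125.0000 = 863.753 mm³

Volume = 863.753 mm³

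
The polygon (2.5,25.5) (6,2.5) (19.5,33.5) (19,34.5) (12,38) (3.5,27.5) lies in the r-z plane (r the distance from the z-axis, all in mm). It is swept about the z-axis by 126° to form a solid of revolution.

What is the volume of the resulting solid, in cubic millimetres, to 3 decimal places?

Profile (r,z), 6 vertices: (2.5,25.5) (6,2.5) (19.5,33.5) (19,34.5) (12,38) (3.5,27.5)
edge 0: (2.5,25.5)→(6,2.5)  cross = 2.5·2.5 − 6·25.5 = -146.7500; (r_i+r_j)·cross = 8.5·-146.7500 = -1247.3750
edge 1: (6,2.5)→(19.5,33.5)  cross = 6·33.5 − 19.5·2.5 = 152.2500; (r_i+r_j)·cross = 25.5·152.2500 = 3882.3750
edge 2: (19.5,33.5)→(19,34.5)  cross = 19.5·34.5 − 19·33.5 = 36.2500; (r_i+r_j)·cross = 38.5·36.2500 = 1395.6250
edge 3: (19,34.5)→(12,38)  cross = 19·38 − 12·34.5 = 308.0000; (r_i+r_j)·cross = 31·308.0000 = 9548.0000
edge 4: (12,38)→(3.5,27.5)  cross = 12·27.5 − 3.5·38 = 197.0000; (r_i+r_j)·cross = 15.5·197.0000 = 3053.5000
edge 5: (3.5,27.5)→(2.5,25.5)  cross = 3.5·25.5 − 2.5·27.5 = 20.5000; (r_i+r_j)·cross = 6·20.5000 = 123.0000
Σcross = 567.2500 → A = |Σcross|/2 = 283.6250 mm²
Σ(r_i+r_j)·cross = 16755.1250 → first moment M = |Σ|/6 = 2792.5208
R_c = M/A = 2792.5208/283.6250 = 9.8458 mm
θ = 126° = 2.199115 rad
V = θ·R_c·A = 2.199115·9.8458·283.6250 = 6141.074 mm³

Volume = 6141.074 mm³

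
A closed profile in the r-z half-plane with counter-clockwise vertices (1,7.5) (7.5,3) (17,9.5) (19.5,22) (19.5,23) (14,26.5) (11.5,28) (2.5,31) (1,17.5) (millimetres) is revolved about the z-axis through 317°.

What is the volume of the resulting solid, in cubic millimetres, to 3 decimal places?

Volume = 18883.084 mm³

Profile (r,z), 9 vertices: (1,7.5) (7.5,3) (17,9.5) (19.5,22) (19.5,23) (14,26.5) (11.5,28) (2.5,31) (1,17.5)
edge 0: (1,7.5)→(7.5,3)  cross = 1·3 − 7.5·7.5 = -53.2500; (r_i+r_j)·cross = 8.5·-53.2500 = -452.6250
edge 1: (7.5,3)→(17,9.5)  cross = 7.5·9.5 − 17·3 = 20.2500; (r_i+r_j)·cross = 24.5·20.2500 = 496.1250
edge 2: (17,9.5)→(19.5,22)  cross = 17·22 − 19.5·9.5 = 188.7500; (r_i+r_j)·cross = 36.5·188.7500 = 6889.3750
edge 3: (19.5,22)→(19.5,23)  cross = 19.5·23 − 19.5·22 = 19.5000; (r_i+r_j)·cross = 39·19.5000 = 760.5000
edge 4: (19.5,23)→(14,26.5)  cross = 19.5·26.5 − 14·23 = 194.7500; (r_i+r_j)·cross = 33.5·194.7500 = 6524.1250
edge 5: (14,26.5)→(11.5,28)  cross = 14·28 − 11.5·26.5 = 87.2500; (r_i+r_j)·cross = 25.5·87.2500 = 2224.8750
edge 6: (11.5,28)→(2.5,31)  cross = 11.5·31 − 2.5·28 = 286.5000; (r_i+r_j)·cross = 14·286.5000 = 4011.0000
edge 7: (2.5,31)→(1,17.5)  cross = 2.5·17.5 − 1·31 = 12.7500; (r_i+r_j)·cross = 3.5·12.7500 = 44.6250
edge 8: (1,17.5)→(1,7.5)  cross = 1·7.5 − 1·17.5 = -10.0000; (r_i+r_j)·cross = 2·-10.0000 = -20.0000
Σcross = 746.5000 → A = |Σcross|/2 = 373.2500 mm²
Σ(r_i+r_j)·cross = 20478.0000 → first moment M = |Σ|/6 = 3413.0000
R_c = M/A = 3413.0000/373.2500 = 9.1440 mm
θ = 317° = 5.532694 rad
V = θ·R_c·A = 5.532694·9.1440·373.2500 = 18883.084 mm³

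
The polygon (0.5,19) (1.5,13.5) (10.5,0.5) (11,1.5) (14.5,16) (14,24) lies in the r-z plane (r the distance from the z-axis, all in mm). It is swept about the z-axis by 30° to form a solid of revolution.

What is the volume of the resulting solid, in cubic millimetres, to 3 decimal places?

Profile (r,z), 6 vertices: (0.5,19) (1.5,13.5) (10.5,0.5) (11,1.5) (14.5,16) (14,24)
edge 0: (0.5,19)→(1.5,13.5)  cross = 0.5·13.5 − 1.5·19 = -21.7500; (r_i+r_j)·cross = 2·-21.7500 = -43.5000
edge 1: (1.5,13.5)→(10.5,0.5)  cross = 1.5·0.5 − 10.5·13.5 = -141.0000; (r_i+r_j)·cross = 12·-141.0000 = -1692.0000
edge 2: (10.5,0.5)→(11,1.5)  cross = 10.5·1.5 − 11·0.5 = 10.2500; (r_i+r_j)·cross = 21.5·10.2500 = 220.3750
edge 3: (11,1.5)→(14.5,16)  cross = 11·16 − 14.5·1.5 = 154.2500; (r_i+r_j)·cross = 25.5·154.2500 = 3933.3750
edge 4: (14.5,16)→(14,24)  cross = 14.5·24 − 14·16 = 124.0000; (r_i+r_j)·cross = 28.5·124.0000 = 3534.0000
edge 5: (14,24)→(0.5,19)  cross = 14·19 − 0.5·24 = 254.0000; (r_i+r_j)·cross = 14.5·254.0000 = 3683.0000
Σcross = 379.7500 → A = |Σcross|/2 = 189.8750 mm²
Σ(r_i+r_j)·cross = 9635.2500 → first moment M = |Σ|/6 = 1605.8750
R_c = M/A = 1605.8750/189.8750 = 8.4575 mm
θ = 30° = 0.523599 rad
V = θ·R_c·A = 0.523599·8.4575·189.8750 = 840.834 mm³

Volume = 840.834 mm³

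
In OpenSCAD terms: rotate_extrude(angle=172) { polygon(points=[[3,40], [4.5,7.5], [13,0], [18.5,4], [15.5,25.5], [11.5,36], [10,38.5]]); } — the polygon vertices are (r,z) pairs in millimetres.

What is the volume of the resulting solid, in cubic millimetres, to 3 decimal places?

Volume = 12662.231 mm³

Profile (r,z), 7 vertices: (3,40) (4.5,7.5) (13,0) (18.5,4) (15.5,25.5) (11.5,36) (10,38.5)
edge 0: (3,40)→(4.5,7.5)  cross = 3·7.5 − 4.5·40 = -157.5000; (r_i+r_j)·cross = 7.5·-157.5000 = -1181.2500
edge 1: (4.5,7.5)→(13,0)  cross = 4.5·0 − 13·7.5 = -97.5000; (r_i+r_j)·cross = 17.5·-97.5000 = -1706.2500
edge 2: (13,0)→(18.5,4)  cross = 13·4 − 18.5·0 = 52.0000; (r_i+r_j)·cross = 31.5·52.0000 = 1638.0000
edge 3: (18.5,4)→(15.5,25.5)  cross = 18.5·25.5 − 15.5·4 = 409.7500; (r_i+r_j)·cross = 34·409.7500 = 13931.5000
edge 4: (15.5,25.5)→(11.5,36)  cross = 15.5·36 − 11.5·25.5 = 264.7500; (r_i+r_j)·cross = 27·264.7500 = 7148.2500
edge 5: (11.5,36)→(10,38.5)  cross = 11.5·38.5 − 10·36 = 82.7500; (r_i+r_j)·cross = 21.5·82.7500 = 1779.1250
edge 6: (10,38.5)→(3,40)  cross = 10·40 − 3·38.5 = 284.5000; (r_i+r_j)·cross = 13·284.5000 = 3698.5000
Σcross = 838.7500 → A = |Σcross|/2 = 419.3750 mm²
Σ(r_i+r_j)·cross = 25307.8750 → first moment M = |Σ|/6 = 4217.9792
R_c = M/A = 4217.9792/419.3750 = 10.0578 mm
θ = 172° = 3.001966 rad
V = θ·R_c·A = 3.001966·10.0578·419.3750 = 12662.231 mm³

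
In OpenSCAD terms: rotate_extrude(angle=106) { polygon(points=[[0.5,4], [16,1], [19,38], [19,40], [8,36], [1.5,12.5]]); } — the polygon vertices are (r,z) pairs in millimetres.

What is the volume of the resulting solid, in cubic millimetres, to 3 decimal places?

Volume = 9643.612 mm³

Profile (r,z), 6 vertices: (0.5,4) (16,1) (19,38) (19,40) (8,36) (1.5,12.5)
edge 0: (0.5,4)→(16,1)  cross = 0.5·1 − 16·4 = -63.5000; (r_i+r_j)·cross = 16.5·-63.5000 = -1047.7500
edge 1: (16,1)→(19,38)  cross = 16·38 − 19·1 = 589.0000; (r_i+r_j)·cross = 35·589.0000 = 20615.0000
edge 2: (19,38)→(19,40)  cross = 19·40 − 19·38 = 38.0000; (r_i+r_j)·cross = 38·38.0000 = 1444.0000
edge 3: (19,40)→(8,36)  cross = 19·36 − 8·40 = 364.0000; (r_i+r_j)·cross = 27·364.0000 = 9828.0000
edge 4: (8,36)→(1.5,12.5)  cross = 8·12.5 − 1.5·36 = 46.0000; (r_i+r_j)·cross = 9.5·46.0000 = 437.0000
edge 5: (1.5,12.5)→(0.5,4)  cross = 1.5·4 − 0.5·12.5 = -0.2500; (r_i+r_j)·cross = 2·-0.2500 = -0.5000
Σcross = 973.2500 → A = |Σcross|/2 = 486.6250 mm²
Σ(r_i+r_j)·cross = 31275.7500 → first moment M = |Σ|/6 = 5212.6250
R_c = M/A = 5212.6250/486.6250 = 10.7118 mm
θ = 106° = 1.850049 rad
V = θ·R_c·A = 1.850049·10.7118·486.6250 = 9643.612 mm³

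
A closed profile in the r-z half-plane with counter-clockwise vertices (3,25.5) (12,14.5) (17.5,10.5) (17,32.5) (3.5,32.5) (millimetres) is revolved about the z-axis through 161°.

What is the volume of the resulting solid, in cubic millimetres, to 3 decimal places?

Volume = 6883.632 mm³

Profile (r,z), 5 vertices: (3,25.5) (12,14.5) (17.5,10.5) (17,32.5) (3.5,32.5)
edge 0: (3,25.5)→(12,14.5)  cross = 3·14.5 − 12·25.5 = -262.5000; (r_i+r_j)·cross = 15·-262.5000 = -3937.5000
edge 1: (12,14.5)→(17.5,10.5)  cross = 12·10.5 − 17.5·14.5 = -127.7500; (r_i+r_j)·cross = 29.5·-127.7500 = -3768.6250
edge 2: (17.5,10.5)→(17,32.5)  cross = 17.5·32.5 − 17·10.5 = 390.2500; (r_i+r_j)·cross = 34.5·390.2500 = 13463.6250
edge 3: (17,32.5)→(3.5,32.5)  cross = 17·32.5 − 3.5·32.5 = 438.7500; (r_i+r_j)·cross = 20.5·438.7500 = 8994.3750
edge 4: (3.5,32.5)→(3,25.5)  cross = 3.5·25.5 − 3·32.5 = -8.2500; (r_i+r_j)·cross = 6.5·-8.2500 = -53.6250
Σcross = 430.5000 → A = |Σcross|/2 = 215.2500 mm²
Σ(r_i+r_j)·cross = 14698.2500 → first moment M = |Σ|/6 = 2449.7083
R_c = M/A = 2449.7083/215.2500 = 11.3808 mm
θ = 161° = 2.809980 rad
V = θ·R_c·A = 2.809980·11.3808·215.2500 = 6883.632 mm³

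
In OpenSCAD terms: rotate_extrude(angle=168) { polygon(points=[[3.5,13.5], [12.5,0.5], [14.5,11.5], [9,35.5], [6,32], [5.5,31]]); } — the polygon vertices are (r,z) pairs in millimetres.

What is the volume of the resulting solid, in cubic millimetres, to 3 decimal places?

Volume = 5673.533 mm³

Profile (r,z), 6 vertices: (3.5,13.5) (12.5,0.5) (14.5,11.5) (9,35.5) (6,32) (5.5,31)
edge 0: (3.5,13.5)→(12.5,0.5)  cross = 3.5·0.5 − 12.5·13.5 = -167.0000; (r_i+r_j)·cross = 16·-167.0000 = -2672.0000
edge 1: (12.5,0.5)→(14.5,11.5)  cross = 12.5·11.5 − 14.5·0.5 = 136.5000; (r_i+r_j)·cross = 27·136.5000 = 3685.5000
edge 2: (14.5,11.5)→(9,35.5)  cross = 14.5·35.5 − 9·11.5 = 411.2500; (r_i+r_j)·cross = 23.5·411.2500 = 9664.3750
edge 3: (9,35.5)→(6,32)  cross = 9·32 − 6·35.5 = 75.0000; (r_i+r_j)·cross = 15·75.0000 = 1125.0000
edge 4: (6,32)→(5.5,31)  cross = 6·31 − 5.5·32 = 10.0000; (r_i+r_j)·cross = 11.5·10.0000 = 115.0000
edge 5: (5.5,31)→(3.5,13.5)  cross = 5.5·13.5 − 3.5·31 = -34.2500; (r_i+r_j)·cross = 9·-34.2500 = -308.2500
Σcross = 431.5000 → A = |Σcross|/2 = 215.7500 mm²
Σ(r_i+r_j)·cross = 11609.6250 → first moment M = |Σ|/6 = 1934.9375
R_c = M/A = 1934.9375/215.7500 = 8.9684 mm
θ = 168° = 2.932153 rad
V = θ·R_c·A = 2.932153·8.9684·215.7500 = 5673.533 mm³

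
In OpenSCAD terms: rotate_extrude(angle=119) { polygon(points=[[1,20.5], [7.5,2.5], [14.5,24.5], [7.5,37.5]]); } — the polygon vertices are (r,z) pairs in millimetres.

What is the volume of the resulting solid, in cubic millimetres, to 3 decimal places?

Profile (r,z), 4 vertices: (1,20.5) (7.5,2.5) (14.5,24.5) (7.5,37.5)
edge 0: (1,20.5)→(7.5,2.5)  cross = 1·2.5 − 7.5·20.5 = -151.2500; (r_i+r_j)·cross = 8.5·-151.2500 = -1285.6250
edge 1: (7.5,2.5)→(14.5,24.5)  cross = 7.5·24.5 − 14.5·2.5 = 147.5000; (r_i+r_j)·cross = 22·147.5000 = 3245.0000
edge 2: (14.5,24.5)→(7.5,37.5)  cross = 14.5·37.5 − 7.5·24.5 = 360.0000; (r_i+r_j)·cross = 22·360.0000 = 7920.0000
edge 3: (7.5,37.5)→(1,20.5)  cross = 7.5·20.5 − 1·37.5 = 116.2500; (r_i+r_j)·cross = 8.5·116.2500 = 988.1250
Σcross = 472.5000 → A = |Σcross|/2 = 236.2500 mm²
Σ(r_i+r_j)·cross = 10867.5000 → first moment M = |Σ|/6 = 1811.2500
R_c = M/A = 1811.2500/236.2500 = 7.6667 mm
θ = 119° = 2.076942 rad
V = θ·R_c·A = 2.076942·7.6667·236.2500 = 3761.861 mm³

Volume = 3761.861 mm³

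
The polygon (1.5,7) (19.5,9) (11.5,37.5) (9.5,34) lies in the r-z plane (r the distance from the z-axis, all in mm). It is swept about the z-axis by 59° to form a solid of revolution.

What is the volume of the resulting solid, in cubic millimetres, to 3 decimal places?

Profile (r,z), 4 vertices: (1.5,7) (19.5,9) (11.5,37.5) (9.5,34)
edge 0: (1.5,7)→(19.5,9)  cross = 1.5·9 − 19.5·7 = -123.0000; (r_i+r_j)·cross = 21·-123.0000 = -2583.0000
edge 1: (19.5,9)→(11.5,37.5)  cross = 19.5·37.5 − 11.5·9 = 627.7500; (r_i+r_j)·cross = 31·627.7500 = 19460.2500
edge 2: (11.5,37.5)→(9.5,34)  cross = 11.5·34 − 9.5·37.5 = 34.7500; (r_i+r_j)·cross = 21·34.7500 = 729.7500
edge 3: (9.5,34)→(1.5,7)  cross = 9.5·7 − 1.5·34 = 15.5000; (r_i+r_j)·cross = 11·15.5000 = 170.5000
Σcross = 555.0000 → A = |Σcross|/2 = 277.5000 mm²
Σ(r_i+r_j)·cross = 17777.5000 → first moment M = |Σ|/6 = 2962.9167
R_c = M/A = 2962.9167/277.5000 = 10.6772 mm
θ = 59° = 1.029744 rad
V = θ·R_c·A = 1.029744·10.6772·277.5000 = 3051.046 mm³

Volume = 3051.046 mm³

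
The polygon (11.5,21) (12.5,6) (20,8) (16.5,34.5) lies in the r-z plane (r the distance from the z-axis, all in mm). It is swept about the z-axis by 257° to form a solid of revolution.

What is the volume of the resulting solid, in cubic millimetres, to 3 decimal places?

Profile (r,z), 4 vertices: (11.5,21) (12.5,6) (20,8) (16.5,34.5)
edge 0: (11.5,21)→(12.5,6)  cross = 11.5·6 − 12.5·21 = -193.5000; (r_i+r_j)·cross = 24·-193.5000 = -4644.0000
edge 1: (12.5,6)→(20,8)  cross = 12.5·8 − 20·6 = -20.0000; (r_i+r_j)·cross = 32.5·-20.0000 = -650.0000
edge 2: (20,8)→(16.5,34.5)  cross = 20·34.5 − 16.5·8 = 558.0000; (r_i+r_j)·cross = 36.5·558.0000 = 20367.0000
edge 3: (16.5,34.5)→(11.5,21)  cross = 16.5·21 − 11.5·34.5 = -50.2500; (r_i+r_j)·cross = 28·-50.2500 = -1407.0000
Σcross = 294.2500 → A = |Σcross|/2 = 147.1250 mm²
Σ(r_i+r_j)·cross = 13666.0000 → first moment M = |Σ|/6 = 2277.6667
R_c = M/A = 2277.6667/147.1250 = 15.4812 mm
θ = 257° = 4.485496 rad
V = θ·R_c·A = 4.485496·15.4812·147.1250 = 10216.465 mm³

Volume = 10216.465 mm³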